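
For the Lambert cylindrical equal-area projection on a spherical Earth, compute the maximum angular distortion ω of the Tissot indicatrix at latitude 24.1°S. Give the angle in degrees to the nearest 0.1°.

The Lambert cylindrical equal-area projection is the cylindrical equal-area projection with its standard parallel at the equator (φ₀ = 0). A cylindrical equal-area projection with standard parallel φ₀ has meridian scale h = cos φ / cos φ₀ and parallel scale k = cos φ₀ / cos φ (so areas are preserved, h·k = 1).
At 24.1°: h = 0.9128, k = 1.095; principal scales a = 1.095, b = 0.9128.
sin(ω/2) = (a − b)/(a + b) = 0.1827/2.008 = 0.09095, so ω = 2 arcsin(0.09095) ≈ 10.4°.

10.4°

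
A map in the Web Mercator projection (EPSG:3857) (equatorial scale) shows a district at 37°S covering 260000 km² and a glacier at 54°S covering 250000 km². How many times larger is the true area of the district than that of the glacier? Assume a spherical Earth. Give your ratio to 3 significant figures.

Mercator's areal exaggeration is sec²φ; hence true area = (apparent area) · cos²φ.
True area of district: 260000 × cos²(37°) = 260000 × 0.6378 = 165800 km².
True area of glacier: 250000 × cos²(54°) = 250000 × 0.3455 = 86370 km².
Ratio = 165800 / 86370 ≈ 1.92.

1.92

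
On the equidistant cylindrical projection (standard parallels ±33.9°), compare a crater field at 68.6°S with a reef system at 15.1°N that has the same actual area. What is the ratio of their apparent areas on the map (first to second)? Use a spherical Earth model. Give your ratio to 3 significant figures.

2.65

With standard parallel φ₀ = 33.9°, the equirectangular projection gives x = Rλ cos φ₀, y = Rφ, so h = 1 and k = cos 33.9° / cos φ.
Areal scale at 68.6°: h·k = 1.000 × 2.275 = 2.275.
Areal scale at 15.1°: h·k = 1.000 × 0.8597 = 0.8597.
Ratio = 2.275/0.8597 ≈ 2.65.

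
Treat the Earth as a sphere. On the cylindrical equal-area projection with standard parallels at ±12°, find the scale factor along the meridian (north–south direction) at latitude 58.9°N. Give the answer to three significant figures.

Cylindrical equal-area (φ₀ = 12°): h = cos φ / cos 12° along meridians, k = cos 12° / cos φ along parallels; h·k = 1.
h = cos 58.9° / cos 12° = 0.5165/0.9781 = 0.5281.

0.528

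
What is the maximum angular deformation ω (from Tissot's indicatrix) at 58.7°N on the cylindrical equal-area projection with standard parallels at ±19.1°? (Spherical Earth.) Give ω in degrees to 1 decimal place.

64.8°

For cylindrical equal-area with standard parallel φ₀, h = cos φ / cos φ₀ and k = cos φ₀ / cos φ, so h·k = 1.
At 58.7°: h = 0.5498, k = 1.819; principal scales a = 1.819, b = 0.5498.
sin(ω/2) = (a − b)/(a + b) = 1.269/2.369 = 0.5358, so ω = 2 arcsin(0.5358) ≈ 64.8°.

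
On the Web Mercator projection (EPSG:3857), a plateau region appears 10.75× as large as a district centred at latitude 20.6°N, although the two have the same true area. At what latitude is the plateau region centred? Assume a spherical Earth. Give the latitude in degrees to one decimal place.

On Mercator, (apparent₁)/(apparent₂) = sec²φ₁ / sec²φ₂ when true areas are equal.
cos²φ₂ / cos²φ₁ = 10.75  ⇒  cos φ₁ = cos 20.6° / √10.75 = 0.9361/3.279 = 0.2855.
φ₁ = arccos(0.2855) ≈ 73.4°.

73.4°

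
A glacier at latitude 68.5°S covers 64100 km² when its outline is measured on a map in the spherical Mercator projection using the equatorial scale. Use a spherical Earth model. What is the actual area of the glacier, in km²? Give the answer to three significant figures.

The Mercator projection is conformal; its linear scale factor is the same in every direction and equals sec φ = 1/cos φ.
Areal scale = k² = sec²φ = 1/cos²(68.5°) = 1/0.3665² = 7.445.
True area = apparent / (areal scale) = 64100 / 7.445 ≈ 8610 km².

8610 km²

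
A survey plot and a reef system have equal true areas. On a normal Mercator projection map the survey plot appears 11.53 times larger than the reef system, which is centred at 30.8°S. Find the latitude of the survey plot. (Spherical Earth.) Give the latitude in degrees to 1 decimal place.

75.3°

For equal true areas on Mercator, apparent areas scale as sec²φ, so the ratio is cos²φ₂ / cos²φ₁.
cos²φ₂ / cos²φ₁ = 11.53  ⇒  cos φ₁ = cos 30.8° / √11.53 = 0.8590/3.396 = 0.2530.
φ₁ = arccos(0.2530) ≈ 75.3°.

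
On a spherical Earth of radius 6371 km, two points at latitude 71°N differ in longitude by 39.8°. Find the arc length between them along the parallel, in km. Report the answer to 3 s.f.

1440 km

Arc length along a parallel = R cos φ · Δλ (with Δλ in radians).
= 6371 × cos 71° × (39.8° × π/180) = 6371 × 0.3256 × 0.6946 ≈ 1440 km.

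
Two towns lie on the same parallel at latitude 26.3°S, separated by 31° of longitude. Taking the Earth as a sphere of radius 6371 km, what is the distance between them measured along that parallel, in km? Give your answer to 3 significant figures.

3090 km

Arc length along a parallel = R cos φ · Δλ (with Δλ in radians).
= 6371 × cos 26.3° × (31° × π/180) = 6371 × 0.8965 × 0.5411 ≈ 3090 km.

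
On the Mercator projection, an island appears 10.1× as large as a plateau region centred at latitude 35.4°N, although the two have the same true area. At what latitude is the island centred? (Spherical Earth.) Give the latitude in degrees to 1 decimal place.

75.1°

On Mercator, (apparent₁)/(apparent₂) = sec²φ₁ / sec²φ₂ when true areas are equal.
cos²φ₂ / cos²φ₁ = 10.1  ⇒  cos φ₁ = cos 35.4° / √10.1 = 0.8151/3.178 = 0.2565.
φ₁ = arccos(0.2565) ≈ 75.1°.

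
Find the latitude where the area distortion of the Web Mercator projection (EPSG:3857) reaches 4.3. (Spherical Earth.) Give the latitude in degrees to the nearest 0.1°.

61.2°

Mercator areal scale is sec²φ.
sec²φ = 4.3  ⇒  cos²φ = 0.2326  ⇒  cos φ = 0.4822.
φ = arccos(0.4822) ≈ 61.2°.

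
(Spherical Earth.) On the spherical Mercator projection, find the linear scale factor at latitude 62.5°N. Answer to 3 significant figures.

2.17

The Mercator projection is conformal; its linear scale factor is the same in every direction and equals sec φ = 1/cos φ.
k = 1/cos 62.5° = 1/0.4617 = 2.166.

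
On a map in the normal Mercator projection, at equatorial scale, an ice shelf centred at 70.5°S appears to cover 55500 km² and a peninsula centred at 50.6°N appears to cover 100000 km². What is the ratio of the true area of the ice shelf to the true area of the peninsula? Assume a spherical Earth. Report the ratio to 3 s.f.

0.153

Since Mercator area scale is 1/cos²φ, the true area equals the apparent area multiplied by cos²φ.
True area of ice shelf: 55500 × cos²(70.5°) = 55500 × 0.1114 = 6184 km².
True area of peninsula: 100000 × cos²(50.6°) = 100000 × 0.4029 = 40290 km².
Ratio = 6184 / 40290 ≈ 0.153.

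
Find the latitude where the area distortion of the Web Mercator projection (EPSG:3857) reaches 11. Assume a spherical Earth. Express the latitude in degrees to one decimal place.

72.5°

Mercator areal scale is sec²φ.
sec²φ = 11  ⇒  cos²φ = 0.09091  ⇒  cos φ = 0.3015.
φ = arccos(0.3015) ≈ 72.5°.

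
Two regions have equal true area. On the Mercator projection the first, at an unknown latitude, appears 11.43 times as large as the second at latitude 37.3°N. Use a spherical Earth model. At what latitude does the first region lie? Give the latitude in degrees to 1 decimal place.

76.4°

For equal true areas on Mercator, apparent areas scale as sec²φ, so the ratio is cos²φ₂ / cos²φ₁.
cos²φ₂ / cos²φ₁ = 11.43  ⇒  cos φ₁ = cos 37.3° / √11.43 = 0.7955/3.381 = 0.2353.
φ₁ = arccos(0.2353) ≈ 76.4°.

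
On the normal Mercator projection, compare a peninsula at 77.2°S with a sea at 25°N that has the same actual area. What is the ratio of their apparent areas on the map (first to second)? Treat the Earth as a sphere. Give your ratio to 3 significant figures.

16.7

Mercator areal scale is sec²φ.
At 77.2°: sec²(77.2°) = 1/0.2215² = 20.37.
At 25°: sec²(25°) = 1/0.9063² = 1.217.
Ratio = 20.37/1.217 = cos²(25°)/cos²(77.2°) ≈ 16.7.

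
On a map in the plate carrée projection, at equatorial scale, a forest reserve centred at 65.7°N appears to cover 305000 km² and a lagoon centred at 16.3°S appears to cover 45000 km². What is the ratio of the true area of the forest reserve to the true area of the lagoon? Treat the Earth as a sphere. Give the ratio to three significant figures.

2.91

On the plate carrée, areal scale = h·k = 1 × sec φ, so true area = apparent × cos φ.
True area of forest reserve: 305000 × cos(65.7°) = 305000 × 0.4115 = 125500 km².
True area of lagoon: 45000 × cos(16.3°) = 45000 × 0.9598 = 43190 km².
Ratio = 125500 / 43190 ≈ 2.91.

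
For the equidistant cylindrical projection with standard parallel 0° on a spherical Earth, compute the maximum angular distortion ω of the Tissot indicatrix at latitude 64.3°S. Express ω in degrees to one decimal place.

46.5°

For the equirectangular projection with φ₀ = 0 (plate carrée), h = 1 along meridians and k = sec φ along parallels.
At 64.3°: h = 1.000, k = 2.306; principal scales a = 2.306, b = 1.000.
sin(ω/2) = (a − b)/(a + b) = 1.306/3.306 = 0.3950, so ω = 2 arcsin(0.3950) ≈ 46.5°.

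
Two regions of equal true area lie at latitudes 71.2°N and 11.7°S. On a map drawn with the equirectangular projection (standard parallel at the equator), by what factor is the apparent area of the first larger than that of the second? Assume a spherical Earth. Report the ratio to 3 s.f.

3.04

Plate carrée maps x = Rλ, y = Rφ. The meridian scale is h = 1 and the parallel scale is k = 1/cos φ = sec φ.
Areal scale at 71.2°: h·k = 1.000 × 3.103 = 3.103.
Areal scale at 11.7°: h·k = 1.000 × 1.021 = 1.021.
Ratio = 3.103/1.021 ≈ 3.04.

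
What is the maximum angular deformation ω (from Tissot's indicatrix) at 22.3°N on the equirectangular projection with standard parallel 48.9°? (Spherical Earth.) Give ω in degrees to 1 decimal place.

The equidistant cylindrical projection with φ₀ = 48.9° has h = 1 (meridians true) and k = cos φ₀ / cos φ along parallels.
At 22.3°: h = 1.000, k = 0.7105; principal scales a = 1.000, b = 0.7105.
sin(ω/2) = (a − b)/(a + b) = 0.2895/1.711 = 0.1692, so ω = 2 arcsin(0.1692) ≈ 19.5°.

19.5°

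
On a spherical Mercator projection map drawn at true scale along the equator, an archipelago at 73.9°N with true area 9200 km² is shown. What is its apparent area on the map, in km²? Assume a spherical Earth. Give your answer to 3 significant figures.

120000 km²

Mercator is conformal, so the point scale is isotropic: h = k = sec φ = 1/cos φ.
Areal scale = k² = sec²φ = 1/cos²(73.9°) = 1/0.2773² = 13.00.
Apparent area = 9200 × 13.00 ≈ 120000 km².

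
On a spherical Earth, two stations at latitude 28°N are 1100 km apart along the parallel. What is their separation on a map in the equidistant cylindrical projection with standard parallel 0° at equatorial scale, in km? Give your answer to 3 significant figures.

1250 km

Plate carrée maps x = Rλ, y = Rφ. The meridian scale is h = 1 and the parallel scale is k = 1/cos φ = sec φ.
Along the parallel, k = sec 28° = 1/0.8829 = 1.133.
Map distance = 1100 × 1.133 ≈ 1250 km.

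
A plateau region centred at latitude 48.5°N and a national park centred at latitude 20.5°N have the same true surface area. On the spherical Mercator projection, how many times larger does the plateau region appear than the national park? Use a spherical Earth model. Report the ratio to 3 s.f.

Mercator is conformal with k = sec φ, so areal scale = k² = sec²φ.
At 48.5°: sec²(48.5°) = 1/0.6626² = 2.278.
At 20.5°: sec²(20.5°) = 1/0.9367² = 1.140.
Ratio = 2.278/1.140 = cos²(20.5°)/cos²(48.5°) ≈ 2.00.

2.00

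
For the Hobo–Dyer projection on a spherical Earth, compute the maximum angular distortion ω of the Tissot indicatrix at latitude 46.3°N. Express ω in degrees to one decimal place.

15.8°

Hobo–Dyer is a cylindrical equal-area projection with standard parallels at ±37.5°. Cylindrical equal-area (φ₀ = 37.5°): h = cos φ / cos 37.5° along meridians, k = cos 37.5° / cos φ along parallels; h·k = 1.
At 46.3°: h = 0.8708, k = 1.148; principal scales a = 1.148, b = 0.8708.
sin(ω/2) = (a − b)/(a + b) = 0.2775/2.019 = 0.1374, so ω = 2 arcsin(0.1374) ≈ 15.8°.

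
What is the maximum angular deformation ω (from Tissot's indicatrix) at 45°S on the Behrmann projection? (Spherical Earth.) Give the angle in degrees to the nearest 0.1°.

The Behrmann projection is cylindrical equal-area with φ₀ = 30°. A cylindrical equal-area projection with standard parallel φ₀ has meridian scale h = cos φ / cos φ₀ and parallel scale k = cos φ₀ / cos φ (so areas are preserved, h·k = 1).
At 45°: h = 0.8165, k = 1.225; principal scales a = 1.225, b = 0.8165.
sin(ω/2) = (a − b)/(a + b) = 0.4082/2.041 = 0.2000, so ω = 2 arcsin(0.2000) ≈ 23.1°.

23.1°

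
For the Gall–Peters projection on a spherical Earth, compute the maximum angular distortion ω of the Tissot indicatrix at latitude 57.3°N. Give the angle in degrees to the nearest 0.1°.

The Gall–Peters projection is cylindrical equal-area with φ₀ = 45°. Cylindrical equal-area (φ₀ = 45°): h = cos φ / cos 45° along meridians, k = cos 45° / cos φ along parallels; h·k = 1.
At 57.3°: h = 0.7640, k = 1.309; principal scales a = 1.309, b = 0.7640.
sin(ω/2) = (a − b)/(a + b) = 0.5449/2.073 = 0.2629, so ω = 2 arcsin(0.2629) ≈ 30.5°.

30.5°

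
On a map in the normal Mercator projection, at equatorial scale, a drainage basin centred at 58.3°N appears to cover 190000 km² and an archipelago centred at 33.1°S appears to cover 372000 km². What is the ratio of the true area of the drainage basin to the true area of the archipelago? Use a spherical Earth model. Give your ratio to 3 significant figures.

0.201

On Mercator the areal scale is sec²φ, so true area = apparent × cos²φ.
True area of drainage basin: 190000 × cos²(58.3°) = 190000 × 0.2761 = 52460 km².
True area of archipelago: 372000 × cos²(33.1°) = 372000 × 0.7018 = 261100 km².
Ratio = 52460 / 261100 ≈ 0.201.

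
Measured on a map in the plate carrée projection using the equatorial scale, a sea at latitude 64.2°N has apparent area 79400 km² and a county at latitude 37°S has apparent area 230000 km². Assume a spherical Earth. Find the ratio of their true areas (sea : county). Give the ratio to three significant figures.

On the plate carrée, areal scale = h·k = 1 × sec φ, so true area = apparent × cos φ.
True area of sea: 79400 × cos(64.2°) = 79400 × 0.4352 = 34560 km².
True area of county: 230000 × cos(37°) = 230000 × 0.7986 = 183700 km².
Ratio = 34560 / 183700 ≈ 0.188.

0.188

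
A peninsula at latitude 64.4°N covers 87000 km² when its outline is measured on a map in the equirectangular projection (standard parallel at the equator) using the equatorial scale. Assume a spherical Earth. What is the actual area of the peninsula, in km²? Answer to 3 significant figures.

In the plate carrée (x = Rλ, y = Rφ), meridians are true-scale (h = 1) and parallels are stretched by k = sec φ.
Areal scale = h·k = 1 × sec φ; at 64.4°, h = 1.000, k = 2.314, so h·k = 2.314.
True area = apparent / (areal scale) = 87000 / 2.314 ≈ 37600 km².

37600 km²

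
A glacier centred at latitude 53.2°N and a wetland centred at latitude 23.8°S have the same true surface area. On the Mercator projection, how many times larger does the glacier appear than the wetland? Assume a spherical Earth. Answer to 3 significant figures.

2.33

On Mercator, area is exaggerated by sec²φ = 1/cos²φ.
At 53.2°: sec²(53.2°) = 1/0.5990² = 2.787.
At 23.8°: sec²(23.8°) = 1/0.9150² = 1.195.
Ratio = 2.787/1.195 = cos²(23.8°)/cos²(53.2°) ≈ 2.33.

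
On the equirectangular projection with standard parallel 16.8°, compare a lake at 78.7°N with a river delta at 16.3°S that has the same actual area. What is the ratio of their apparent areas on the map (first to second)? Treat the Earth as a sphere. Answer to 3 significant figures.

The equidistant cylindrical projection with φ₀ = 16.8° has h = 1 (meridians true) and k = cos φ₀ / cos φ along parallels.
Areal scale at 78.7°: h·k = 1.000 × 4.886 = 4.886.
Areal scale at 16.3°: h·k = 1.000 × 0.9974 = 0.9974.
Ratio = 4.886/0.9974 ≈ 4.90.

4.90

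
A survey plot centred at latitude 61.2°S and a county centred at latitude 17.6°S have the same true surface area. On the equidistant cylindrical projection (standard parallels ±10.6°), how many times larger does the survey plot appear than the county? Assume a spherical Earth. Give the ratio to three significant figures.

In the equirectangular projection with standard parallel φ₀ = 10.6° (x = Rλ cos φ₀, y = Rφ), meridians are true-scale (h = 1) and the parallel scale is k = cos φ₀ / cos φ.
Areal scale at 61.2°: h·k = 1.000 × 2.040 = 2.040.
Areal scale at 17.6°: h·k = 1.000 × 1.031 = 1.031.
Ratio = 2.040/1.031 ≈ 1.98.

1.98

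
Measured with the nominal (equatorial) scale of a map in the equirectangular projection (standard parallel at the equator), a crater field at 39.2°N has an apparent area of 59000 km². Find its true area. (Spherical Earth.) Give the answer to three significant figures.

Plate carrée maps x = Rλ, y = Rφ. The meridian scale is h = 1 and the parallel scale is k = 1/cos φ = sec φ.
Areal scale = h·k = 1 × sec φ; at 39.2°, h = 1.000, k = 1.290, so h·k = 1.290.
True area = apparent / (areal scale) = 59000 / 1.290 ≈ 45700 km².

45700 km²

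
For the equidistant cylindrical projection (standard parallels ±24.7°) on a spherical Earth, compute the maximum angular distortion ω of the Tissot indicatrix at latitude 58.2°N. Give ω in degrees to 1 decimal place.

The equidistant cylindrical projection with φ₀ = 24.7° has h = 1 (meridians true) and k = cos φ₀ / cos φ along parallels.
At 58.2°: h = 1.000, k = 1.724; principal scales a = 1.724, b = 1.000.
sin(ω/2) = (a − b)/(a + b) = 0.7241/2.724 = 0.2658, so ω = 2 arcsin(0.2658) ≈ 30.8°.

30.8°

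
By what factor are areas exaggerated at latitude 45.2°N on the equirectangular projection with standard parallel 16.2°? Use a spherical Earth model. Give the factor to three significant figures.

With standard parallel φ₀ = 16.2°, the equirectangular projection gives x = Rλ cos φ₀, y = Rφ, so h = 1 and k = cos 16.2° / cos φ.
Areal scale = h·k = 1 × cos φ₀ / cos φ; at 45.2°, h = 1.000, k = 1.363, so h·k = 1.363.

1.36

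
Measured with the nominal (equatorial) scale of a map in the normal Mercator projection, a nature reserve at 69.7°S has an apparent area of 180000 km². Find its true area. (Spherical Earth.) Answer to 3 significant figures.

21700 km²

For Mercator, h = k = sec φ (a conformal cylindrical projection has a single point scale, 1/cos φ).
Areal scale = k² = sec²φ = 1/cos²(69.7°) = 1/0.3469² = 8.308.
True area = apparent / (areal scale) = 180000 / 8.308 ≈ 21700 km².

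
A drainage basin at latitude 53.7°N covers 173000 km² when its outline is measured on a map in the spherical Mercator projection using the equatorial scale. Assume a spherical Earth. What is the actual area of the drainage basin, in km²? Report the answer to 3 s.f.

60600 km²

Mercator is conformal, so the point scale is isotropic: h = k = sec φ = 1/cos φ.
Areal scale = k² = sec²φ = 1/cos²(53.7°) = 1/0.5920² = 2.853.
True area = apparent / (areal scale) = 173000 / 2.853 ≈ 60600 km².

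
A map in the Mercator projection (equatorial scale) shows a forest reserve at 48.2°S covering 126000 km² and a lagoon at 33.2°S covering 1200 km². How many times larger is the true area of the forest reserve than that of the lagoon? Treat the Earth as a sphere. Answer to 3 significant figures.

On Mercator the areal scale is sec²φ, so true area = apparent × cos²φ.
True area of forest reserve: 126000 × cos²(48.2°) = 126000 × 0.4443 = 55980 km².
True area of lagoon: 1200 × cos²(33.2°) = 1200 × 0.7002 = 840.2 km².
Ratio = 55980 / 840.2 ≈ 66.6.

66.6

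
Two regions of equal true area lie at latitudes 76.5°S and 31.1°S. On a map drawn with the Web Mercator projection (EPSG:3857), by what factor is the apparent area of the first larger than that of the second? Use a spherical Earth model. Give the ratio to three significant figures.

13.5

On Mercator, area is exaggerated by sec²φ = 1/cos²φ.
At 76.5°: sec²(76.5°) = 1/0.2334² = 18.35.
At 31.1°: sec²(31.1°) = 1/0.8563² = 1.364.
Ratio = 18.35/1.364 = cos²(31.1°)/cos²(76.5°) ≈ 13.5.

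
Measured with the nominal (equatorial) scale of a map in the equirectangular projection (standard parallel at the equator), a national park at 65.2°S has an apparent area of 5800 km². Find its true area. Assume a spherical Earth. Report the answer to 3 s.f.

Plate carrée maps x = Rλ, y = Rφ. The meridian scale is h = 1 and the parallel scale is k = 1/cos φ = sec φ.
Areal scale = h·k = 1 × sec φ; at 65.2°, h = 1.000, k = 2.384, so h·k = 2.384.
True area = apparent / (areal scale) = 5800 / 2.384 ≈ 2430 km².

2430 km²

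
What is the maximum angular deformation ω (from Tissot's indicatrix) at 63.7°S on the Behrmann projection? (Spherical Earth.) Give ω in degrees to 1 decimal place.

71.6°

Behrmann is a cylindrical equal-area projection with standard parallels at ±30°. For cylindrical equal-area with standard parallel φ₀, h = cos φ / cos φ₀ and k = cos φ₀ / cos φ, so h·k = 1.
At 63.7°: h = 0.5116, k = 1.955; principal scales a = 1.955, b = 0.5116.
sin(ω/2) = (a − b)/(a + b) = 1.443/2.466 = 0.5851, so ω = 2 arcsin(0.5851) ≈ 71.6°.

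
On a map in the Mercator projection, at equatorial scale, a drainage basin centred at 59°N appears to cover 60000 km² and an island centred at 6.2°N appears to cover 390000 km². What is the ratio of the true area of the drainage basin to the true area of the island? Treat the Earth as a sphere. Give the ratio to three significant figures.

0.0413

Since Mercator area scale is 1/cos²φ, the true area equals the apparent area multiplied by cos²φ.
True area of drainage basin: 60000 × cos²(59°) = 60000 × 0.2653 = 15920 km².
True area of island: 390000 × cos²(6.2°) = 390000 × 0.9883 = 385500 km².
Ratio = 15920 / 385500 ≈ 0.0413.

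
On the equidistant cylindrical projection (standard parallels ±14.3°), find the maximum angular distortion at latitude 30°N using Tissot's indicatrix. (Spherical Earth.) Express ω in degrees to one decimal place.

6.4°

With standard parallel φ₀ = 14.3°, the equirectangular projection gives x = Rλ cos φ₀, y = Rφ, so h = 1 and k = cos 14.3° / cos φ.
At 30°: h = 1.000, k = 1.119; principal scales a = 1.119, b = 1.000.
sin(ω/2) = (a − b)/(a + b) = 0.1189/2.119 = 0.05612, so ω = 2 arcsin(0.05612) ≈ 6.4°.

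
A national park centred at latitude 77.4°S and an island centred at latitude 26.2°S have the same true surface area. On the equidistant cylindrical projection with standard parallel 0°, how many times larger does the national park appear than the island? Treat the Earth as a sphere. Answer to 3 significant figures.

Plate carrée maps x = Rλ, y = Rφ. The meridian scale is h = 1 and the parallel scale is k = 1/cos φ = sec φ.
Areal scale at 77.4°: h·k = 1.000 × 4.584 = 4.584.
Areal scale at 26.2°: h·k = 1.000 × 1.115 = 1.115.
Ratio = 4.584/1.115 ≈ 4.11.

4.11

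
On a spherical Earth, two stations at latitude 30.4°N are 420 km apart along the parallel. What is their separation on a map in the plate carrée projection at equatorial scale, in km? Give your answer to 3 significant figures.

487 km

Plate carrée maps x = Rλ, y = Rφ. The meridian scale is h = 1 and the parallel scale is k = 1/cos φ = sec φ.
Along the parallel, k = sec 30.4° = 1/0.8625 = 1.159.
Map distance = 420 × 1.159 ≈ 487 km.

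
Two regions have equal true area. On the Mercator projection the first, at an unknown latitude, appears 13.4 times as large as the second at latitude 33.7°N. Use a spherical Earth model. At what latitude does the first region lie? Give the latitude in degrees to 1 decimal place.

Mercator areal scale is sec²φ, so apparent-area ratio = sec²φ₁ / sec²φ₂ = cos²φ₂ / cos²φ₁.
cos²φ₂ / cos²φ₁ = 13.4  ⇒  cos φ₁ = cos 33.7° / √13.4 = 0.8320/3.661 = 0.2273.
φ₁ = arccos(0.2273) ≈ 76.9°.

76.9°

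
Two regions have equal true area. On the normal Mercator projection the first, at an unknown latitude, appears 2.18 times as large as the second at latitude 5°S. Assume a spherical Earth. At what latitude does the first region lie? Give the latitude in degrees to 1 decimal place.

47.6°

On Mercator, (apparent₁)/(apparent₂) = sec²φ₁ / sec²φ₂ when true areas are equal.
cos²φ₂ / cos²φ₁ = 2.18  ⇒  cos φ₁ = cos 5° / √2.18 = 0.9962/1.476 = 0.6747.
φ₁ = arccos(0.6747) ≈ 47.6°.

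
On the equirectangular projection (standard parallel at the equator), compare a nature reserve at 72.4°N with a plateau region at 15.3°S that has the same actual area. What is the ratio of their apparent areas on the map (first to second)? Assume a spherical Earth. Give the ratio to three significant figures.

In the plate carrée (x = Rλ, y = Rφ), meridians are true-scale (h = 1) and parallels are stretched by k = sec φ.
Areal scale at 72.4°: h·k = 1.000 × 3.307 = 3.307.
Areal scale at 15.3°: h·k = 1.000 × 1.037 = 1.037.
Ratio = 3.307/1.037 ≈ 3.19.

3.19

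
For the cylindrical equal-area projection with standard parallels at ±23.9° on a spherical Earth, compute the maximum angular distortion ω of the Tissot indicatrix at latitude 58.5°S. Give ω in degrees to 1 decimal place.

61.0°

Cylindrical equal-area (φ₀ = 23.9°): h = cos φ / cos 23.9° along meridians, k = cos 23.9° / cos φ along parallels; h·k = 1.
At 58.5°: h = 0.5715, k = 1.750; principal scales a = 1.750, b = 0.5715.
sin(ω/2) = (a − b)/(a + b) = 1.178/2.321 = 0.5076, so ω = 2 arcsin(0.5076) ≈ 61.0°.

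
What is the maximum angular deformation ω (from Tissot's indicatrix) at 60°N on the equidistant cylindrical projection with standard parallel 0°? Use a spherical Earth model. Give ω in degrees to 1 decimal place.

In the plate carrée (x = Rλ, y = Rφ), meridians are true-scale (h = 1) and parallels are stretched by k = sec φ.
At 60°: h = 1.000, k = 2.000; principal scales a = 2.000, b = 1.000.
sin(ω/2) = (a − b)/(a + b) = 1.0000/3.000 = 0.3333, so ω = 2 arcsin(0.3333) ≈ 38.9°.

38.9°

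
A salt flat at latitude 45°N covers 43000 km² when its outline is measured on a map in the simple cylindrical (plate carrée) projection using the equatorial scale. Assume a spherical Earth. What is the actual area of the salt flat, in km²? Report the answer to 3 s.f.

30400 km²

Plate carrée maps x = Rλ, y = Rφ. The meridian scale is h = 1 and the parallel scale is k = 1/cos φ = sec φ.
Areal scale = h·k = 1 × sec φ; at 45°, h = 1.000, k = 1.414, so h·k = 1.414.
True area = apparent / (areal scale) = 43000 / 1.414 ≈ 30400 km².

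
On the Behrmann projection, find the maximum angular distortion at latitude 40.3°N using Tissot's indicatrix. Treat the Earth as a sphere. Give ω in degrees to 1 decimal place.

The Behrmann projection is cylindrical equal-area with φ₀ = 30°. Cylindrical equal-area (φ₀ = 30°): h = cos φ / cos 30° along meridians, k = cos 30° / cos φ along parallels; h·k = 1.
At 40.3°: h = 0.8807, k = 1.136; principal scales a = 1.136, b = 0.8807.
sin(ω/2) = (a − b)/(a + b) = 0.2549/2.016 = 0.1264, so ω = 2 arcsin(0.1264) ≈ 14.5°.

14.5°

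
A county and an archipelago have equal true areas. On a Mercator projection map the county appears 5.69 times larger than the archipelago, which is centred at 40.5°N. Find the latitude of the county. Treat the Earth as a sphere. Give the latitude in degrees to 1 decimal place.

71.4°

On Mercator, (apparent₁)/(apparent₂) = sec²φ₁ / sec²φ₂ when true areas are equal.
cos²φ₂ / cos²φ₁ = 5.69  ⇒  cos φ₁ = cos 40.5° / √5.69 = 0.7604/2.385 = 0.3188.
φ₁ = arccos(0.3188) ≈ 71.4°.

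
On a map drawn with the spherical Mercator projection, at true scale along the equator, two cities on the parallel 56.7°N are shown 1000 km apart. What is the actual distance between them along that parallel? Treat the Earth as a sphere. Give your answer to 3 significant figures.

Mercator is conformal, so the point scale is isotropic: h = k = sec φ = 1/cos φ.
Along the parallel at 56.7°, map distances are exaggerated by k = sec 56.7° = 1.821.
True distance = 1000 / 1.821 = 1000 × cos 56.7° ≈ 549 km.

549 km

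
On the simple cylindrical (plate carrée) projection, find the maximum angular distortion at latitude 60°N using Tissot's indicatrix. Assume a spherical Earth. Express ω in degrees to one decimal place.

38.9°

Plate carrée maps x = Rλ, y = Rφ. The meridian scale is h = 1 and the parallel scale is k = 1/cos φ = sec φ.
At 60°: h = 1.000, k = 2.000; principal scales a = 2.000, b = 1.000.
sin(ω/2) = (a − b)/(a + b) = 1.0000/3.000 = 0.3333, so ω = 2 arcsin(0.3333) ≈ 38.9°.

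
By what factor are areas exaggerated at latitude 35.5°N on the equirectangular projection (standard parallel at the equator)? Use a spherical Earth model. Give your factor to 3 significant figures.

Plate carrée maps x = Rλ, y = Rφ. The meridian scale is h = 1 and the parallel scale is k = 1/cos φ = sec φ.
Areal scale = h·k = 1 × sec φ; at 35.5°, h = 1.000, k = 1.228, so h·k = 1.228.

1.23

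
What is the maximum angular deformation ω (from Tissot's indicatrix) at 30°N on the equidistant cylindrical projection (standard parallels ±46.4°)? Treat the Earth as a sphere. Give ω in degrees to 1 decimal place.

The equidistant cylindrical projection with φ₀ = 46.4° has h = 1 (meridians true) and k = cos φ₀ / cos φ along parallels.
At 30°: h = 1.000, k = 0.7963; principal scales a = 1.000, b = 0.7963.
sin(ω/2) = (a − b)/(a + b) = 0.2037/1.796 = 0.1134, so ω = 2 arcsin(0.1134) ≈ 13.0°.

13.0°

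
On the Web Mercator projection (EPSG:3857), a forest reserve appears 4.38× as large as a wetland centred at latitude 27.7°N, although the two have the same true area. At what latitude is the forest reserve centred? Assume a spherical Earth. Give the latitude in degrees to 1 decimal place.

65.0°

On Mercator, (apparent₁)/(apparent₂) = sec²φ₁ / sec²φ₂ when true areas are equal.
cos²φ₂ / cos²φ₁ = 4.38  ⇒  cos φ₁ = cos 27.7° / √4.38 = 0.8854/2.093 = 0.4231.
φ₁ = arccos(0.4231) ≈ 65.0°.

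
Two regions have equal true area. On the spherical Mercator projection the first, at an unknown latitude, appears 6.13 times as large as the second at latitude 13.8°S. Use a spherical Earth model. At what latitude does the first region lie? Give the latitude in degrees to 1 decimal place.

On Mercator, (apparent₁)/(apparent₂) = sec²φ₁ / sec²φ₂ when true areas are equal.
cos²φ₂ / cos²φ₁ = 6.13  ⇒  cos φ₁ = cos 13.8° / √6.13 = 0.9711/2.476 = 0.3922.
φ₁ = arccos(0.3922) ≈ 66.9°.

66.9°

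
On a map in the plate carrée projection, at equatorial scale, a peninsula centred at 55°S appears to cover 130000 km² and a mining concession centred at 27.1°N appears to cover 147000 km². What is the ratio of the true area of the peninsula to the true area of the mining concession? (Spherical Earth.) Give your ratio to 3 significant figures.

0.570

On the plate carrée, areal scale = h·k = 1 × sec φ, so true area = apparent × cos φ.
True area of peninsula: 130000 × cos(55°) = 130000 × 0.5736 = 74560 km².
True area of mining concession: 147000 × cos(27.1°) = 147000 × 0.8902 = 130900 km².
Ratio = 74560 / 130900 ≈ 0.570.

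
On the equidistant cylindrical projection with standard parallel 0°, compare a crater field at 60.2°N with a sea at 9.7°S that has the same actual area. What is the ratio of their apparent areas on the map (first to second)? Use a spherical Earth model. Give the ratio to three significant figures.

1.98

In the plate carrée (x = Rλ, y = Rφ), meridians are true-scale (h = 1) and parallels are stretched by k = sec φ.
Areal scale at 60.2°: h·k = 1.000 × 2.012 = 2.012.
Areal scale at 9.7°: h·k = 1.000 × 1.015 = 1.015.
Ratio = 2.012/1.015 ≈ 1.98.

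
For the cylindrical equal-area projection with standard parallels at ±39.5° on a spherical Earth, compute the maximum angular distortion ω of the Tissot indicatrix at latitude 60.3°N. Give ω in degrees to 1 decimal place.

49.2°

A cylindrical equal-area projection with standard parallel φ₀ has meridian scale h = cos φ / cos φ₀ and parallel scale k = cos φ₀ / cos φ (so areas are preserved, h·k = 1).
At 60.3°: h = 0.6421, k = 1.557; principal scales a = 1.557, b = 0.6421.
sin(ω/2) = (a − b)/(a + b) = 0.9153/2.199 = 0.4161, so ω = 2 arcsin(0.4161) ≈ 49.2°.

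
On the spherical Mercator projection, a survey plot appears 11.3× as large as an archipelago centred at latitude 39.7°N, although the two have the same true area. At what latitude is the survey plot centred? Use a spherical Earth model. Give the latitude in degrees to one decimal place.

76.8°

Mercator areal scale is sec²φ, so apparent-area ratio = sec²φ₁ / sec²φ₂ = cos²φ₂ / cos²φ₁.
cos²φ₂ / cos²φ₁ = 11.3  ⇒  cos φ₁ = cos 39.7° / √11.3 = 0.7694/3.362 = 0.2289.
φ₁ = arccos(0.2289) ≈ 76.8°.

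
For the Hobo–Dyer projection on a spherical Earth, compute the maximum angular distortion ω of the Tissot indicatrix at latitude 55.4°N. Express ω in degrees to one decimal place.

Hobo–Dyer is a cylindrical equal-area projection with standard parallels at ±37.5°. For cylindrical equal-area with standard parallel φ₀, h = cos φ / cos φ₀ and k = cos φ₀ / cos φ, so h·k = 1.
At 55.4°: h = 0.7158, k = 1.397; principal scales a = 1.397, b = 0.7158.
sin(ω/2) = (a − b)/(a + b) = 0.6814/2.113 = 0.3225, so ω = 2 arcsin(0.3225) ≈ 37.6°.

37.6°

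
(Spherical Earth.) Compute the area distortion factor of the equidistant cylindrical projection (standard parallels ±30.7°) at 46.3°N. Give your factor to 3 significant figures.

In the equirectangular projection with standard parallel φ₀ = 30.7° (x = Rλ cos φ₀, y = Rφ), meridians are true-scale (h = 1) and the parallel scale is k = cos φ₀ / cos φ.
Areal scale = h·k = 1 × cos φ₀ / cos φ; at 46.3°, h = 1.000, k = 1.245, so h·k = 1.245.

1.24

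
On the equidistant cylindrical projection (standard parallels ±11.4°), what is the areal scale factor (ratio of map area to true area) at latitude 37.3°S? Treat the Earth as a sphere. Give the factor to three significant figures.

In the equirectangular projection with standard parallel φ₀ = 11.4° (x = Rλ cos φ₀, y = Rφ), meridians are true-scale (h = 1) and the parallel scale is k = cos φ₀ / cos φ.
Areal scale = h·k = 1 × cos φ₀ / cos φ; at 37.3°, h = 1.000, k = 1.232, so h·k = 1.232.

1.23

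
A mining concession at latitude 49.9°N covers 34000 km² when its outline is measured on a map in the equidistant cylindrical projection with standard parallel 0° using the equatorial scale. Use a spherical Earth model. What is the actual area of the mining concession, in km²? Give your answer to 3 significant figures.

Plate carrée maps x = Rλ, y = Rφ. The meridian scale is h = 1 and the parallel scale is k = 1/cos φ = sec φ.
Areal scale = h·k = 1 × sec φ; at 49.9°, h = 1.000, k = 1.552, so h·k = 1.552.
True area = apparent / (areal scale) = 34000 / 1.552 ≈ 21900 km².

21900 km²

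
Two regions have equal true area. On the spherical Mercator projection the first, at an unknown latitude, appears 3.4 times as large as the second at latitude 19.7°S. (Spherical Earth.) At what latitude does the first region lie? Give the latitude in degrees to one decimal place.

59.3°

For equal true areas on Mercator, apparent areas scale as sec²φ, so the ratio is cos²φ₂ / cos²φ₁.
cos²φ₂ / cos²φ₁ = 3.4  ⇒  cos φ₁ = cos 19.7° / √3.4 = 0.9415/1.844 = 0.5106.
φ₁ = arccos(0.5106) ≈ 59.3°.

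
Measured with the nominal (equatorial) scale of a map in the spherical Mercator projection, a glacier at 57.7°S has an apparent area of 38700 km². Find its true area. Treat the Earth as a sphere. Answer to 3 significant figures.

11100 km²

For Mercator, h = k = sec φ (a conformal cylindrical projection has a single point scale, 1/cos φ).
Areal scale = k² = sec²φ = 1/cos²(57.7°) = 1/0.5344² = 3.502.
True area = apparent / (areal scale) = 38700 / 3.502 ≈ 11100 km².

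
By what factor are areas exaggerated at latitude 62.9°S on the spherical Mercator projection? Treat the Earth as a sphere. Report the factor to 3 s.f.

Mercator is conformal, so the point scale is isotropic: h = k = sec φ = 1/cos φ.
Areal scale = k² = sec²φ = 1/cos²(62.9°) = 1/0.4555² = 4.819.

4.82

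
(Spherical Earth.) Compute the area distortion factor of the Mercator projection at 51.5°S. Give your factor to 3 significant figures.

2.58

Mercator is conformal, so the point scale is isotropic: h = k = sec φ = 1/cos φ.
Areal scale = k² = sec²φ = 1/cos²(51.5°) = 1/0.6225² = 2.580.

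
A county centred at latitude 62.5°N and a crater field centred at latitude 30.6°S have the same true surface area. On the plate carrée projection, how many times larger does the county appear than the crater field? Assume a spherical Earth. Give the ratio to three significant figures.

1.86

For the equirectangular projection with φ₀ = 0 (plate carrée), h = 1 along meridians and k = sec φ along parallels.
Areal scale at 62.5°: h·k = 1.000 × 2.166 = 2.166.
Areal scale at 30.6°: h·k = 1.000 × 1.162 = 1.162.
Ratio = 2.166/1.162 ≈ 1.86.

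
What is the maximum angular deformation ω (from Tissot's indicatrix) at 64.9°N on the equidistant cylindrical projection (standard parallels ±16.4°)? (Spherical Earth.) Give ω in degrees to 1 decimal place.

45.5°

With standard parallel φ₀ = 16.4°, the equirectangular projection gives x = Rλ cos φ₀, y = Rφ, so h = 1 and k = cos 16.4° / cos φ.
At 64.9°: h = 1.000, k = 2.261; principal scales a = 2.261, b = 1.000.
sin(ω/2) = (a − b)/(a + b) = 1.261/3.261 = 0.3868, so ω = 2 arcsin(0.3868) ≈ 45.5°.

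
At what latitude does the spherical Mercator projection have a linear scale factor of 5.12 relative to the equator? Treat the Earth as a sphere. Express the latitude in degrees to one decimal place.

78.7°

Mercator scale is k = sec φ = 1/cos φ.
1/cos φ = 5.12  ⇒  cos φ = 0.1953  ⇒  φ = arccos(0.1953) ≈ 78.7°.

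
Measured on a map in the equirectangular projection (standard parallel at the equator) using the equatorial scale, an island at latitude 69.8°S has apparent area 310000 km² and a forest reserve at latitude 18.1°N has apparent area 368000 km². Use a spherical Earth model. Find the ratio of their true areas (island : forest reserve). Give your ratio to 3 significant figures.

Plate carrée has h = 1 and k = sec φ, giving areal scale sec φ; true area = (apparent area) · cos φ.
True area of island: 310000 × cos(69.8°) = 310000 × 0.3453 = 107000 km².
True area of forest reserve: 368000 × cos(18.1°) = 368000 × 0.9505 = 349800 km².
Ratio = 107000 / 349800 ≈ 0.306.

0.306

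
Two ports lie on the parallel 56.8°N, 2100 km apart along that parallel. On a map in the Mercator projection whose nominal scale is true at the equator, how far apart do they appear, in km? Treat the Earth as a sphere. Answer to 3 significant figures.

For Mercator, h = k = sec φ (a conformal cylindrical projection has a single point scale, 1/cos φ).
Along the parallel, k = sec 56.8° = 1/0.5476 = 1.826.
Map distance = 2100 × 1.826 ≈ 3840 km.

3840 km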